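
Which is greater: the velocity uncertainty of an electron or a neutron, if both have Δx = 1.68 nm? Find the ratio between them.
The electron has the larger minimum velocity uncertainty, by a ratio of 1838.7.

For both particles, Δp_min = ℏ/(2Δx) = 3.139e-26 kg·m/s (same for both).

The velocity uncertainty is Δv = Δp/m:
- electron: Δv = 3.139e-26 / 9.109e-31 = 3.445e+04 m/s = 34.455 km/s
- neutron: Δv = 3.139e-26 / 1.675e-27 = 1.874e+01 m/s = 18.739 m/s

Ratio: 3.445e+04 / 1.874e+01 = 1838.7

The lighter particle has larger velocity uncertainty because Δv ∝ 1/m.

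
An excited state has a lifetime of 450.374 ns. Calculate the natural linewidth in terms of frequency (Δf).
176.692 kHz

Using the energy-time uncertainty principle and E = hf:
ΔEΔt ≥ ℏ/2
hΔf·Δt ≥ ℏ/2

The minimum frequency uncertainty is:
Δf = ℏ/(2hτ) = 1/(4πτ)
Δf = 1/(4π × 4.504e-07 s)
Δf = 1.767e+05 Hz = 176.692 kHz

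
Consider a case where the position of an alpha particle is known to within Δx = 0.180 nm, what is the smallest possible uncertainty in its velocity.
44.086 m/s

Using the Heisenberg uncertainty principle and Δp = mΔv:
ΔxΔp ≥ ℏ/2
Δx(mΔv) ≥ ℏ/2

The minimum uncertainty in velocity is:
Δv_min = ℏ/(2mΔx)
Δv_min = (1.055e-34 J·s) / (2 × 6.645e-27 kg × 1.800e-10 m)
Δv_min = 4.409e+01 m/s = 44.086 m/s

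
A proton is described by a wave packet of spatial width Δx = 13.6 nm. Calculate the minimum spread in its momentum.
3.877 × 10^-27 kg·m/s

For a wave packet, the spatial width Δx and momentum spread Δp are related by the uncertainty principle:
ΔxΔp ≥ ℏ/2

The minimum momentum spread is:
Δp_min = ℏ/(2Δx)
Δp_min = (1.055e-34 J·s) / (2 × 1.360e-08 m)
Δp_min = 3.877e-27 kg·m/s

A wave packet cannot have both a well-defined position and well-defined momentum.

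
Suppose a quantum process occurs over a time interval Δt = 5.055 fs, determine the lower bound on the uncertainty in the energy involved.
65.105 meV

Using the energy-time uncertainty principle:
ΔEΔt ≥ ℏ/2

The minimum uncertainty in energy is:
ΔE_min = ℏ/(2Δt)
ΔE_min = (1.055e-34 J·s) / (2 × 5.055e-15 s)
ΔE_min = 1.043e-20 J = 65.105 meV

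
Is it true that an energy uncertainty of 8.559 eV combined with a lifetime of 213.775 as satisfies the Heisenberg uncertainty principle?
Yes, it satisfies the uncertainty relation.

Calculate the product ΔEΔt:
ΔE = 8.559 eV = 1.371e-18 J
ΔEΔt = (1.371e-18 J) × (2.138e-16 s)
ΔEΔt = 2.932e-34 J·s

Compare to the minimum allowed value ℏ/2:
ℏ/2 = 5.273e-35 J·s

Since ΔEΔt = 2.932e-34 J·s ≥ 5.273e-35 J·s = ℏ/2,
this satisfies the uncertainty relation.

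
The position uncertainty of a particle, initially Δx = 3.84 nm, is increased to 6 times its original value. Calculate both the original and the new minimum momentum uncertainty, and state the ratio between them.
Original Δp_min = 1.373 × 10^-26 kg·m/s; new Δp'_min = 2.289 × 10^-27 kg·m/s; ratio Δp'_min/Δp_min = 1/6.

From the uncertainty principle ΔxΔp ≥ ℏ/2, the minimum momentum uncertainty is Δp_min = ℏ/(2Δx).

Original (Δx = 3.84 nm = 3.840e-09 m):
Δp_min = (1.055e-34 J·s)/(2 × 3.840e-09 m) = 1.373e-26 kg·m/s

When Δx → 6Δx:
Δp'_min = ℏ/(2 × 6Δx) = (1/6) × ℏ/(2Δx) = (1/6) × Δp_min
Δp'_min = 1/6 × 1.373e-26 kg·m/s = 2.289e-27 kg·m/s

Since Δp_min ∝ 1/Δx, when Δx is increased to 6 times its original value, Δp_min decreases to 1/6 of its original value.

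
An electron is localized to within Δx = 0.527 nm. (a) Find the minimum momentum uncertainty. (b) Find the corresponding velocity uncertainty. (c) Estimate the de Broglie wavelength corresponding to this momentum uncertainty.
(a) Δp_min = 1.001 × 10^-25 kg·m/s
(b) Δv_min = 109.836 km/s
(c) λ_dB = 6.622 nm

Step-by-step:

(a) From the uncertainty principle:
Δp_min = ℏ/(2Δx) = (1.055e-34 J·s)/(2 × 5.270e-10 m) = 1.001e-25 kg·m/s

(b) The velocity uncertainty:
Δv = Δp/m = (1.001e-25 kg·m/s)/(9.109e-31 kg) = 1.098e+05 m/s = 109.836 km/s

(c) The de Broglie wavelength for this momentum:
λ = h/p = (6.626e-34 J·s)/(1.001e-25 kg·m/s) = 6.622e-09 m = 6.622 nm

Note: The de Broglie wavelength is comparable to the localization size, as expected from wave-particle duality.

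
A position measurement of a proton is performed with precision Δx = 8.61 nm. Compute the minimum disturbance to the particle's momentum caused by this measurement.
6.124 × 10^-27 kg·m/s

The uncertainty principle implies that measuring position disturbs momentum:
ΔxΔp ≥ ℏ/2

When we measure position with precision Δx, we necessarily introduce a momentum uncertainty:
Δp ≥ ℏ/(2Δx)
Δp_min = (1.055e-34 J·s) / (2 × 8.610e-09 m)
Δp_min = 6.124e-27 kg·m/s

The more precisely we measure position, the greater the momentum disturbance.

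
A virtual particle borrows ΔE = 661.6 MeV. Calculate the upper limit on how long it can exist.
4.974 × 10^-25 s

Using the energy-time uncertainty principle:
ΔEΔt ≥ ℏ/2

For a virtual particle borrowing energy ΔE, the maximum lifetime is:
Δt_max = ℏ/(2ΔE)

Converting energy:
ΔE = 661.6 MeV = 1.060e-10 J

Δt_max = (1.055e-34 J·s) / (2 × 1.060e-10 J)
Δt_max = 4.974e-25 s = 4.974 × 10^-25 s

Virtual particles with higher borrowed energy exist for shorter times.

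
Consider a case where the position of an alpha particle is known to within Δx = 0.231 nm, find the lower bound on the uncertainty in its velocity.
34.353 m/s

Using the Heisenberg uncertainty principle and Δp = mΔv:
ΔxΔp ≥ ℏ/2
Δx(mΔv) ≥ ℏ/2

The minimum uncertainty in velocity is:
Δv_min = ℏ/(2mΔx)
Δv_min = (1.055e-34 J·s) / (2 × 6.645e-27 kg × 2.310e-10 m)
Δv_min = 3.435e+01 m/s = 34.353 m/s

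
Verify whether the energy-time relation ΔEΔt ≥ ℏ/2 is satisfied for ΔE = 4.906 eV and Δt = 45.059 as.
No, it violates the uncertainty relation.

Calculate the product ΔEΔt:
ΔE = 4.906 eV = 7.860e-19 J
ΔEΔt = (7.860e-19 J) × (4.506e-17 s)
ΔEΔt = 3.542e-35 J·s

Compare to the minimum allowed value ℏ/2:
ℏ/2 = 5.273e-35 J·s

Since ΔEΔt = 3.542e-35 J·s < 5.273e-35 J·s = ℏ/2,
this violates the uncertainty relation.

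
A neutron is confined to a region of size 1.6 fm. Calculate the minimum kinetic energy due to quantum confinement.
2.024 MeV

Using the uncertainty principle:

1. Position uncertainty: Δx ≈ 1.600e-15 m
2. Minimum momentum uncertainty: Δp = ℏ/(2Δx) = 3.296e-20 kg·m/s
3. Minimum kinetic energy:
   KE = (Δp)²/(2m) = (3.296e-20)²/(2 × 1.675e-27 kg)
   KE = 3.242e-13 J = 2.024 MeV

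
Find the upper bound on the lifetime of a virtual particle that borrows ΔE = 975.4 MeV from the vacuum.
3.374 × 10^-25 s

Using the energy-time uncertainty principle:
ΔEΔt ≥ ℏ/2

For a virtual particle borrowing energy ΔE, the maximum lifetime is:
Δt_max = ℏ/(2ΔE)

Converting energy:
ΔE = 975.4 MeV = 1.563e-10 J

Δt_max = (1.055e-34 J·s) / (2 × 1.563e-10 J)
Δt_max = 3.374e-25 s = 3.374 × 10^-25 s

Virtual particles with higher borrowed energy exist for shorter times.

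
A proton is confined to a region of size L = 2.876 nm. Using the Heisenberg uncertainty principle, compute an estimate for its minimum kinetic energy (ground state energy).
627.157 neV

Using the uncertainty principle to estimate ground state energy:

1. The position uncertainty is approximately the confinement size:
   Δx ≈ L = 2.876e-09 m

2. From ΔxΔp ≥ ℏ/2, the minimum momentum uncertainty is:
   Δp ≈ ℏ/(2L) = 1.833e-26 kg·m/s

3. The kinetic energy is approximately:
   KE ≈ (Δp)²/(2m) = (1.833e-26)²/(2 × 1.673e-27 kg)
   KE ≈ 1.005e-25 J = 627.157 neV

This is an order-of-magnitude estimate of the ground state energy.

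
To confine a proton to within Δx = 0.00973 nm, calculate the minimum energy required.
54.793 meV

Localizing a particle requires giving it sufficient momentum uncertainty:

1. From uncertainty principle: Δp ≥ ℏ/(2Δx)
   Δp_min = (1.055e-34 J·s) / (2 × 9.730e-12 m)
   Δp_min = 5.419e-24 kg·m/s

2. This momentum uncertainty corresponds to kinetic energy:
   KE ≈ (Δp)²/(2m) = (5.419e-24)²/(2 × 1.673e-27 kg)
   KE = 8.779e-21 J = 54.793 meV

Tighter localization requires more energy.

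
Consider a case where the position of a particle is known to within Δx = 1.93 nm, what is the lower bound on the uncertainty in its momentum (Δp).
2.732 × 10^-26 kg·m/s

Using the Heisenberg uncertainty principle:
ΔxΔp ≥ ℏ/2

The minimum uncertainty in momentum is:
Δp_min = ℏ/(2Δx)
Δp_min = (1.055e-34 J·s) / (2 × 1.930e-09 m)
Δp_min = 2.732e-26 kg·m/s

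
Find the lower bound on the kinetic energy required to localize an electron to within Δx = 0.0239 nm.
16.675 eV

Localizing a particle requires giving it sufficient momentum uncertainty:

1. From uncertainty principle: Δp ≥ ℏ/(2Δx)
   Δp_min = (1.055e-34 J·s) / (2 × 2.390e-11 m)
   Δp_min = 2.206e-24 kg·m/s

2. This momentum uncertainty corresponds to kinetic energy:
   KE ≈ (Δp)²/(2m) = (2.206e-24)²/(2 × 9.109e-31 kg)
   KE = 2.672e-18 J = 16.675 eV

Tighter localization requires more energy.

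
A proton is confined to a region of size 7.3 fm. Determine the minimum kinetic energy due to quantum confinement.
97.344 keV

Using the uncertainty principle:

1. Position uncertainty: Δx ≈ 7.300e-15 m
2. Minimum momentum uncertainty: Δp = ℏ/(2Δx) = 7.223e-21 kg·m/s
3. Minimum kinetic energy:
   KE = (Δp)²/(2m) = (7.223e-21)²/(2 × 1.673e-27 kg)
   KE = 1.560e-14 J = 97.344 keV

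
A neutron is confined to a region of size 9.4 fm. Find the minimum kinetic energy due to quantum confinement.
58.627 keV

Using the uncertainty principle:

1. Position uncertainty: Δx ≈ 9.400e-15 m
2. Minimum momentum uncertainty: Δp = ℏ/(2Δx) = 5.609e-21 kg·m/s
3. Minimum kinetic energy:
   KE = (Δp)²/(2m) = (5.609e-21)²/(2 × 1.675e-27 kg)
   KE = 9.393e-15 J = 58.627 keV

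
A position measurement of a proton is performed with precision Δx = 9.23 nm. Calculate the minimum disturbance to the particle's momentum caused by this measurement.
5.713 × 10^-27 kg·m/s

The uncertainty principle implies that measuring position disturbs momentum:
ΔxΔp ≥ ℏ/2

When we measure position with precision Δx, we necessarily introduce a momentum uncertainty:
Δp ≥ ℏ/(2Δx)
Δp_min = (1.055e-34 J·s) / (2 × 9.230e-09 m)
Δp_min = 5.713e-27 kg·m/s

The more precisely we measure position, the greater the momentum disturbance.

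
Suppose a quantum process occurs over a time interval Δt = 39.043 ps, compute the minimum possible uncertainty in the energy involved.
8.429 μeV

Using the energy-time uncertainty principle:
ΔEΔt ≥ ℏ/2

The minimum uncertainty in energy is:
ΔE_min = ℏ/(2Δt)
ΔE_min = (1.055e-34 J·s) / (2 × 3.904e-11 s)
ΔE_min = 1.351e-24 J = 8.429 μeV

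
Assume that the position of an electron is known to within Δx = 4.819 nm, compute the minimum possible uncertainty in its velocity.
12.012 km/s

Using the Heisenberg uncertainty principle and Δp = mΔv:
ΔxΔp ≥ ℏ/2
Δx(mΔv) ≥ ℏ/2

The minimum uncertainty in velocity is:
Δv_min = ℏ/(2mΔx)
Δv_min = (1.055e-34 J·s) / (2 × 9.109e-31 kg × 4.819e-09 m)
Δv_min = 1.201e+04 m/s = 12.012 km/s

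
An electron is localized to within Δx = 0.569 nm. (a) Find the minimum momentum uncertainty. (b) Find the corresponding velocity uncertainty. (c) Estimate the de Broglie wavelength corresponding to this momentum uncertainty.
(a) Δp_min = 9.267 × 10^-26 kg·m/s
(b) Δv_min = 101.729 km/s
(c) λ_dB = 7.150 nm

Step-by-step:

(a) From the uncertainty principle:
Δp_min = ℏ/(2Δx) = (1.055e-34 J·s)/(2 × 5.690e-10 m) = 9.267e-26 kg·m/s

(b) The velocity uncertainty:
Δv = Δp/m = (9.267e-26 kg·m/s)/(9.109e-31 kg) = 1.017e+05 m/s = 101.729 km/s

(c) The de Broglie wavelength for this momentum:
λ = h/p = (6.626e-34 J·s)/(9.267e-26 kg·m/s) = 7.150e-09 m = 7.150 nm

Note: The de Broglie wavelength is comparable to the localization size, as expected from wave-particle duality.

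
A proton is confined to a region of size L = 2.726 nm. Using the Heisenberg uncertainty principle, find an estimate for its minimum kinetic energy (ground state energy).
698.076 neV

Using the uncertainty principle to estimate ground state energy:

1. The position uncertainty is approximately the confinement size:
   Δx ≈ L = 2.726e-09 m

2. From ΔxΔp ≥ ℏ/2, the minimum momentum uncertainty is:
   Δp ≈ ℏ/(2L) = 1.934e-26 kg·m/s

3. The kinetic energy is approximately:
   KE ≈ (Δp)²/(2m) = (1.934e-26)²/(2 × 1.673e-27 kg)
   KE ≈ 1.118e-25 J = 698.076 neV

This is an order-of-magnitude estimate of the ground state energy.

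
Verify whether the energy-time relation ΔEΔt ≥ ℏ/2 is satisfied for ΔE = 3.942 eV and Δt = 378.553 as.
Yes, it satisfies the uncertainty relation.

Calculate the product ΔEΔt:
ΔE = 3.942 eV = 6.316e-19 J
ΔEΔt = (6.316e-19 J) × (3.786e-16 s)
ΔEΔt = 2.391e-34 J·s

Compare to the minimum allowed value ℏ/2:
ℏ/2 = 5.273e-35 J·s

Since ΔEΔt = 2.391e-34 J·s ≥ 5.273e-35 J·s = ℏ/2,
this satisfies the uncertainty relation.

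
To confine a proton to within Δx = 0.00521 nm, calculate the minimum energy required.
191.108 meV

Localizing a particle requires giving it sufficient momentum uncertainty:

1. From uncertainty principle: Δp ≥ ℏ/(2Δx)
   Δp_min = (1.055e-34 J·s) / (2 × 5.210e-12 m)
   Δp_min = 1.012e-23 kg·m/s

2. This momentum uncertainty corresponds to kinetic energy:
   KE ≈ (Δp)²/(2m) = (1.012e-23)²/(2 × 1.673e-27 kg)
   KE = 3.062e-20 J = 191.108 meV

Tighter localization requires more energy.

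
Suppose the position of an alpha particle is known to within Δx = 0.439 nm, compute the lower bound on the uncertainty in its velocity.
18.076 m/s

Using the Heisenberg uncertainty principle and Δp = mΔv:
ΔxΔp ≥ ℏ/2
Δx(mΔv) ≥ ℏ/2

The minimum uncertainty in velocity is:
Δv_min = ℏ/(2mΔx)
Δv_min = (1.055e-34 J·s) / (2 × 6.645e-27 kg × 4.390e-10 m)
Δv_min = 1.808e+01 m/s = 18.076 m/s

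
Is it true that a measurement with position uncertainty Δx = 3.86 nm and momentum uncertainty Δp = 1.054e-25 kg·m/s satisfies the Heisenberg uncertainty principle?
Yes, it satisfies the uncertainty principle.

Calculate the product ΔxΔp:
ΔxΔp = (3.860e-09 m) × (1.054e-25 kg·m/s)
ΔxΔp = 4.068e-34 J·s

Compare to the minimum allowed value ℏ/2:
ℏ/2 = 5.273e-35 J·s

Since ΔxΔp = 4.068e-34 J·s ≥ 5.273e-35 J·s = ℏ/2,
the measurement satisfies the uncertainty principle.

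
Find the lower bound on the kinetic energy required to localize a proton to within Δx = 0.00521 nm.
191.108 meV

Localizing a particle requires giving it sufficient momentum uncertainty:

1. From uncertainty principle: Δp ≥ ℏ/(2Δx)
   Δp_min = (1.055e-34 J·s) / (2 × 5.210e-12 m)
   Δp_min = 1.012e-23 kg·m/s

2. This momentum uncertainty corresponds to kinetic energy:
   KE ≈ (Δp)²/(2m) = (1.012e-23)²/(2 × 1.673e-27 kg)
   KE = 3.062e-20 J = 191.108 meV

Tighter localization requires more energy.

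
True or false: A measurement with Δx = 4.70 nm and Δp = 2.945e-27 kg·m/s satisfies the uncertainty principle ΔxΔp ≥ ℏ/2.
No, it violates the uncertainty principle (impossible measurement).

Calculate the product ΔxΔp:
ΔxΔp = (4.700e-09 m) × (2.945e-27 kg·m/s)
ΔxΔp = 1.384e-35 J·s

Compare to the minimum allowed value ℏ/2:
ℏ/2 = 5.273e-35 J·s

Since ΔxΔp = 1.384e-35 J·s < 5.273e-35 J·s = ℏ/2,
the measurement violates the uncertainty principle.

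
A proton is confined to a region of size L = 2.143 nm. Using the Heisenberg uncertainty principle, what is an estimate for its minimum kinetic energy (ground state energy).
1.130 μeV

Using the uncertainty principle to estimate ground state energy:

1. The position uncertainty is approximately the confinement size:
   Δx ≈ L = 2.143e-09 m

2. From ΔxΔp ≥ ℏ/2, the minimum momentum uncertainty is:
   Δp ≈ ℏ/(2L) = 2.461e-26 kg·m/s

3. The kinetic energy is approximately:
   KE ≈ (Δp)²/(2m) = (2.461e-26)²/(2 × 1.673e-27 kg)
   KE ≈ 1.810e-25 J = 1.130 μeV

This is an order-of-magnitude estimate of the ground state energy.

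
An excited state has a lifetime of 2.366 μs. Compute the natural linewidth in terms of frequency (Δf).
33.634 kHz

Using the energy-time uncertainty principle and E = hf:
ΔEΔt ≥ ℏ/2
hΔf·Δt ≥ ℏ/2

The minimum frequency uncertainty is:
Δf = ℏ/(2hτ) = 1/(4πτ)
Δf = 1/(4π × 2.366e-06 s)
Δf = 3.363e+04 Hz = 33.634 kHz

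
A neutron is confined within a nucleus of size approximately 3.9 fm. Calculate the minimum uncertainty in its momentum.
1.352 × 10^-20 kg·m/s

Using the Heisenberg uncertainty principle:
ΔxΔp ≥ ℏ/2

With Δx ≈ L = 3.900e-15 m (the confinement size):
Δp_min = ℏ/(2Δx)
Δp_min = (1.055e-34 J·s) / (2 × 3.900e-15 m)
Δp_min = 1.352e-20 kg·m/s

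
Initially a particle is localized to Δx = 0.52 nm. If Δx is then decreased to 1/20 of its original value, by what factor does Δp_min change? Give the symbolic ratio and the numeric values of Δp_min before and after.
Original Δp_min = 1.014 × 10^-25 kg·m/s; new Δp'_min = 2.028 × 10^-24 kg·m/s; ratio Δp'_min/Δp_min = 20.

From the uncertainty principle ΔxΔp ≥ ℏ/2, the minimum momentum uncertainty is Δp_min = ℏ/(2Δx).

Original (Δx = 0.52 nm = 5.200e-10 m):
Δp_min = (1.055e-34 J·s)/(2 × 5.200e-10 m) = 1.014e-25 kg·m/s

When Δx → (1/20)Δx:
Δp'_min = ℏ/(2 × (1/20)Δx) = 20 × ℏ/(2Δx) = 20 × Δp_min
Δp'_min = 20 × 1.014e-25 kg·m/s = 2.028e-24 kg·m/s

Since Δp_min ∝ 1/Δx, when Δx is decreased to 1/20 of its original value, Δp_min increases to 20 times its original value.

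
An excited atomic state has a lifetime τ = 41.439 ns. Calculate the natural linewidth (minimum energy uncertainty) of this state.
7.942 neV

Using the energy-time uncertainty principle:
ΔEΔt ≥ ℏ/2

The lifetime τ represents the time uncertainty Δt.
The natural linewidth (minimum energy uncertainty) is:

ΔE = ℏ/(2τ)
ΔE = (1.055e-34 J·s) / (2 × 4.144e-08 s)
ΔE = 1.272e-27 J = 7.942 neV

This natural linewidth limits the precision of spectroscopic measurements.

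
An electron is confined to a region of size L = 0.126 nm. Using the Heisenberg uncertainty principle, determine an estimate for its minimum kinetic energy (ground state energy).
599.959 meV

Using the uncertainty principle to estimate ground state energy:

1. The position uncertainty is approximately the confinement size:
   Δx ≈ L = 1.260e-10 m

2. From ΔxΔp ≥ ℏ/2, the minimum momentum uncertainty is:
   Δp ≈ ℏ/(2L) = 4.185e-25 kg·m/s

3. The kinetic energy is approximately:
   KE ≈ (Δp)²/(2m) = (4.185e-25)²/(2 × 9.109e-31 kg)
   KE ≈ 9.612e-20 J = 599.959 meV

This is an order-of-magnitude estimate of the ground state energy.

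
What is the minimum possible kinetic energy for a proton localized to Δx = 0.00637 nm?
127.843 meV

Localizing a particle requires giving it sufficient momentum uncertainty:

1. From uncertainty principle: Δp ≥ ℏ/(2Δx)
   Δp_min = (1.055e-34 J·s) / (2 × 6.370e-12 m)
   Δp_min = 8.278e-24 kg·m/s

2. This momentum uncertainty corresponds to kinetic energy:
   KE ≈ (Δp)²/(2m) = (8.278e-24)²/(2 × 1.673e-27 kg)
   KE = 2.048e-20 J = 127.843 meV

Tighter localization requires more energy.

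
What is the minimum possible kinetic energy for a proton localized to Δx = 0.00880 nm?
66.987 meV

Localizing a particle requires giving it sufficient momentum uncertainty:

1. From uncertainty principle: Δp ≥ ℏ/(2Δx)
   Δp_min = (1.055e-34 J·s) / (2 × 8.800e-12 m)
   Δp_min = 5.992e-24 kg·m/s

2. This momentum uncertainty corresponds to kinetic energy:
   KE ≈ (Δp)²/(2m) = (5.992e-24)²/(2 × 1.673e-27 kg)
   KE = 1.073e-20 J = 66.987 meV

Tighter localization requires more energy.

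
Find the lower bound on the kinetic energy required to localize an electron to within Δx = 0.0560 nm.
3.037 eV

Localizing a particle requires giving it sufficient momentum uncertainty:

1. From uncertainty principle: Δp ≥ ℏ/(2Δx)
   Δp_min = (1.055e-34 J·s) / (2 × 5.600e-11 m)
   Δp_min = 9.416e-25 kg·m/s

2. This momentum uncertainty corresponds to kinetic energy:
   KE ≈ (Δp)²/(2m) = (9.416e-25)²/(2 × 9.109e-31 kg)
   KE = 4.866e-19 J = 3.037 eV

Tighter localization requires more energy.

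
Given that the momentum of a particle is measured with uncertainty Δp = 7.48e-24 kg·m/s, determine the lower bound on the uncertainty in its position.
7.049 pm

Using the Heisenberg uncertainty principle:
ΔxΔp ≥ ℏ/2

The minimum uncertainty in position is:
Δx_min = ℏ/(2Δp)
Δx_min = (1.055e-34 J·s) / (2 × 7.480e-24 kg·m/s)
Δx_min = 7.049e-12 m = 7.049 pm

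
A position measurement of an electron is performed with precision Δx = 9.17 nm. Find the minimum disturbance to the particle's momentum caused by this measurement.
5.750 × 10^-27 kg·m/s

The uncertainty principle implies that measuring position disturbs momentum:
ΔxΔp ≥ ℏ/2

When we measure position with precision Δx, we necessarily introduce a momentum uncertainty:
Δp ≥ ℏ/(2Δx)
Δp_min = (1.055e-34 J·s) / (2 × 9.170e-09 m)
Δp_min = 5.750e-27 kg·m/s

The more precisely we measure position, the greater the momentum disturbance.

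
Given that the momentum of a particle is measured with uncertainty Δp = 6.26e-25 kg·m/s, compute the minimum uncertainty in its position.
84.231 pm

Using the Heisenberg uncertainty principle:
ΔxΔp ≥ ℏ/2

The minimum uncertainty in position is:
Δx_min = ℏ/(2Δp)
Δx_min = (1.055e-34 J·s) / (2 × 6.260e-25 kg·m/s)
Δx_min = 8.423e-11 m = 84.231 pm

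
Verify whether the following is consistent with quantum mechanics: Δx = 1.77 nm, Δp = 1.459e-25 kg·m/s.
Yes, it satisfies the uncertainty principle.

Calculate the product ΔxΔp:
ΔxΔp = (1.770e-09 m) × (1.459e-25 kg·m/s)
ΔxΔp = 2.582e-34 J·s

Compare to the minimum allowed value ℏ/2:
ℏ/2 = 5.273e-35 J·s

Since ΔxΔp = 2.582e-34 J·s ≥ 5.273e-35 J·s = ℏ/2,
the measurement satisfies the uncertainty principle.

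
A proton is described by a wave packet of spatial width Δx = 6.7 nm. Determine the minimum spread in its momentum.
7.870 × 10^-27 kg·m/s

For a wave packet, the spatial width Δx and momentum spread Δp are related by the uncertainty principle:
ΔxΔp ≥ ℏ/2

The minimum momentum spread is:
Δp_min = ℏ/(2Δx)
Δp_min = (1.055e-34 J·s) / (2 × 6.700e-09 m)
Δp_min = 7.870e-27 kg·m/s

A wave packet cannot have both a well-defined position and well-defined momentum.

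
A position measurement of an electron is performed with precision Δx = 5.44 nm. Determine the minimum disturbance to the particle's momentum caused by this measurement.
9.693 × 10^-27 kg·m/s

The uncertainty principle implies that measuring position disturbs momentum:
ΔxΔp ≥ ℏ/2

When we measure position with precision Δx, we necessarily introduce a momentum uncertainty:
Δp ≥ ℏ/(2Δx)
Δp_min = (1.055e-34 J·s) / (2 × 5.440e-09 m)
Δp_min = 9.693e-27 kg·m/s

The more precisely we measure position, the greater the momentum disturbance.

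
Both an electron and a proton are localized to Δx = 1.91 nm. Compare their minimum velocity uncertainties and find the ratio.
The electron has the larger minimum velocity uncertainty, by a ratio of 1836.2.

For both particles, Δp_min = ℏ/(2Δx) = 2.761e-26 kg·m/s (same for both).

The velocity uncertainty is Δv = Δp/m:
- electron: Δv = 2.761e-26 / 9.109e-31 = 3.031e+04 m/s = 30.306 km/s
- proton: Δv = 2.761e-26 / 1.673e-27 = 1.650e+01 m/s = 16.505 m/s

Ratio: 3.031e+04 / 1.650e+01 = 1836.2

The lighter particle has larger velocity uncertainty because Δv ∝ 1/m.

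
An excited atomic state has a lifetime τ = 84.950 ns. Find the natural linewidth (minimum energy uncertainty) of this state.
3.874 neV

Using the energy-time uncertainty principle:
ΔEΔt ≥ ℏ/2

The lifetime τ represents the time uncertainty Δt.
The natural linewidth (minimum energy uncertainty) is:

ΔE = ℏ/(2τ)
ΔE = (1.055e-34 J·s) / (2 × 8.495e-08 s)
ΔE = 6.207e-28 J = 3.874 neV

This natural linewidth limits the precision of spectroscopic measurements.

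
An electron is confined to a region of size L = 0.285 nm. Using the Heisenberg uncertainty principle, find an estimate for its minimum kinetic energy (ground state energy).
117.266 meV

Using the uncertainty principle to estimate ground state energy:

1. The position uncertainty is approximately the confinement size:
   Δx ≈ L = 2.850e-10 m

2. From ΔxΔp ≥ ℏ/2, the minimum momentum uncertainty is:
   Δp ≈ ℏ/(2L) = 1.850e-25 kg·m/s

3. The kinetic energy is approximately:
   KE ≈ (Δp)²/(2m) = (1.850e-25)²/(2 × 9.109e-31 kg)
   KE ≈ 1.879e-20 J = 117.266 meV

This is an order-of-magnitude estimate of the ground state energy.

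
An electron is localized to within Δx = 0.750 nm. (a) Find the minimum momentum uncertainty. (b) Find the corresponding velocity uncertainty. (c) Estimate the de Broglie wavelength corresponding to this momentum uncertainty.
(a) Δp_min = 7.030 × 10^-26 kg·m/s
(b) Δv_min = 77.178 km/s
(c) λ_dB = 9.425 nm

Step-by-step:

(a) From the uncertainty principle:
Δp_min = ℏ/(2Δx) = (1.055e-34 J·s)/(2 × 7.500e-10 m) = 7.030e-26 kg·m/s

(b) The velocity uncertainty:
Δv = Δp/m = (7.030e-26 kg·m/s)/(9.109e-31 kg) = 7.718e+04 m/s = 77.178 km/s

(c) The de Broglie wavelength for this momentum:
λ = h/p = (6.626e-34 J·s)/(7.030e-26 kg·m/s) = 9.425e-09 m = 9.425 nm

Note: The de Broglie wavelength is comparable to the localization size, as expected from wave-particle duality.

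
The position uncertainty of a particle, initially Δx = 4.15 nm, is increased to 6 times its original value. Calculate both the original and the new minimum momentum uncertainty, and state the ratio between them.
Original Δp_min = 1.271 × 10^-26 kg·m/s; new Δp'_min = 2.118 × 10^-27 kg·m/s; ratio Δp'_min/Δp_min = 1/6.

From the uncertainty principle ΔxΔp ≥ ℏ/2, the minimum momentum uncertainty is Δp_min = ℏ/(2Δx).

Original (Δx = 4.15 nm = 4.150e-09 m):
Δp_min = (1.055e-34 J·s)/(2 × 4.150e-09 m) = 1.271e-26 kg·m/s

When Δx → 6Δx:
Δp'_min = ℏ/(2 × 6Δx) = (1/6) × ℏ/(2Δx) = (1/6) × Δp_min
Δp'_min = 1/6 × 1.271e-26 kg·m/s = 2.118e-27 kg·m/s

Since Δp_min ∝ 1/Δx, when Δx is increased to 6 times its original value, Δp_min decreases to 1/6 of its original value.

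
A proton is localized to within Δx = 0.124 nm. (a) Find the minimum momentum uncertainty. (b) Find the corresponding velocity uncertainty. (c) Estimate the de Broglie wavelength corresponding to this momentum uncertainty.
(a) Δp_min = 4.252 × 10^-25 kg·m/s
(b) Δv_min = 254.230 m/s
(c) λ_dB = 1.558 nm

Step-by-step:

(a) From the uncertainty principle:
Δp_min = ℏ/(2Δx) = (1.055e-34 J·s)/(2 × 1.240e-10 m) = 4.252e-25 kg·m/s

(b) The velocity uncertainty:
Δv = Δp/m = (4.252e-25 kg·m/s)/(1.673e-27 kg) = 2.542e+02 m/s = 254.230 m/s

(c) The de Broglie wavelength for this momentum:
λ = h/p = (6.626e-34 J·s)/(4.252e-25 kg·m/s) = 1.558e-09 m = 1.558 nm

Note: The de Broglie wavelength is comparable to the localization size, as expected from wave-particle duality.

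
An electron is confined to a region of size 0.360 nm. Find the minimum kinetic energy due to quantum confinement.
73.495 meV

Using the uncertainty principle:

1. Position uncertainty: Δx ≈ 3.600e-10 m
2. Minimum momentum uncertainty: Δp = ℏ/(2Δx) = 1.465e-25 kg·m/s
3. Minimum kinetic energy:
   KE = (Δp)²/(2m) = (1.465e-25)²/(2 × 9.109e-31 kg)
   KE = 1.178e-20 J = 73.495 meV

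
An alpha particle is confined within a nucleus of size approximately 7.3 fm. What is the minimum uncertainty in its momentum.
7.223 × 10^-21 kg·m/s

Using the Heisenberg uncertainty principle:
ΔxΔp ≥ ℏ/2

With Δx ≈ L = 7.300e-15 m (the confinement size):
Δp_min = ℏ/(2Δx)
Δp_min = (1.055e-34 J·s) / (2 × 7.300e-15 m)
Δp_min = 7.223e-21 kg·m/s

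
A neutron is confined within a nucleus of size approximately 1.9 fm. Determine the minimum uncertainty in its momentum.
2.775 × 10^-20 kg·m/s

Using the Heisenberg uncertainty principle:
ΔxΔp ≥ ℏ/2

With Δx ≈ L = 1.900e-15 m (the confinement size):
Δp_min = ℏ/(2Δx)
Δp_min = (1.055e-34 J·s) / (2 × 1.900e-15 m)
Δp_min = 2.775e-20 kg·m/s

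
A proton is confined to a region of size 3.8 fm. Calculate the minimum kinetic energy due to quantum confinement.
359.242 keV

Using the uncertainty principle:

1. Position uncertainty: Δx ≈ 3.800e-15 m
2. Minimum momentum uncertainty: Δp = ℏ/(2Δx) = 1.388e-20 kg·m/s
3. Minimum kinetic energy:
   KE = (Δp)²/(2m) = (1.388e-20)²/(2 × 1.673e-27 kg)
   KE = 5.756e-14 J = 359.242 keV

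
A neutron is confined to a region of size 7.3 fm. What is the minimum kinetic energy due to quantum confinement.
97.210 keV

Using the uncertainty principle:

1. Position uncertainty: Δx ≈ 7.300e-15 m
2. Minimum momentum uncertainty: Δp = ℏ/(2Δx) = 7.223e-21 kg·m/s
3. Minimum kinetic energy:
   KE = (Δp)²/(2m) = (7.223e-21)²/(2 × 1.675e-27 kg)
   KE = 1.557e-14 J = 97.210 keV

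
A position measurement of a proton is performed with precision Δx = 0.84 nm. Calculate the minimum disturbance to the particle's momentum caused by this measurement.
6.277 × 10^-26 kg·m/s

The uncertainty principle implies that measuring position disturbs momentum:
ΔxΔp ≥ ℏ/2

When we measure position with precision Δx, we necessarily introduce a momentum uncertainty:
Δp ≥ ℏ/(2Δx)
Δp_min = (1.055e-34 J·s) / (2 × 8.400e-10 m)
Δp_min = 6.277e-26 kg·m/s

The more precisely we measure position, the greater the momentum disturbance.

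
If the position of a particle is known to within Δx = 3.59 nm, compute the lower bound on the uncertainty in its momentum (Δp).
1.469 × 10^-26 kg·m/s

Using the Heisenberg uncertainty principle:
ΔxΔp ≥ ℏ/2

The minimum uncertainty in momentum is:
Δp_min = ℏ/(2Δx)
Δp_min = (1.055e-34 J·s) / (2 × 3.590e-09 m)
Δp_min = 1.469e-26 kg·m/s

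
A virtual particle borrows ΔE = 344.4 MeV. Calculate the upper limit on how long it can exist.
9.556 × 10^-25 s

Using the energy-time uncertainty principle:
ΔEΔt ≥ ℏ/2

For a virtual particle borrowing energy ΔE, the maximum lifetime is:
Δt_max = ℏ/(2ΔE)

Converting energy:
ΔE = 344.4 MeV = 5.518e-11 J

Δt_max = (1.055e-34 J·s) / (2 × 5.518e-11 J)
Δt_max = 9.556e-25 s = 9.556 × 10^-25 s

Virtual particles with higher borrowed energy exist for shorter times.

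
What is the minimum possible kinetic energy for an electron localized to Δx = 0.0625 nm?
2.438 eV

Localizing a particle requires giving it sufficient momentum uncertainty:

1. From uncertainty principle: Δp ≥ ℏ/(2Δx)
   Δp_min = (1.055e-34 J·s) / (2 × 6.250e-11 m)
   Δp_min = 8.437e-25 kg·m/s

2. This momentum uncertainty corresponds to kinetic energy:
   KE ≈ (Δp)²/(2m) = (8.437e-25)²/(2 × 9.109e-31 kg)
   KE = 3.907e-19 J = 2.438 eV

Tighter localization requires more energy.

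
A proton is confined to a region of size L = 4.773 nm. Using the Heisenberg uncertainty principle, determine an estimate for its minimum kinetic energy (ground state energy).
227.704 neV

Using the uncertainty principle to estimate ground state energy:

1. The position uncertainty is approximately the confinement size:
   Δx ≈ L = 4.773e-09 m

2. From ΔxΔp ≥ ℏ/2, the minimum momentum uncertainty is:
   Δp ≈ ℏ/(2L) = 1.105e-26 kg·m/s

3. The kinetic energy is approximately:
   KE ≈ (Δp)²/(2m) = (1.105e-26)²/(2 × 1.673e-27 kg)
   KE ≈ 3.648e-26 J = 227.704 neV

This is an order-of-magnitude estimate of the ground state energy.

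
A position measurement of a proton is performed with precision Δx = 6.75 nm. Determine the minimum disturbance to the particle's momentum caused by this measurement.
7.812 × 10^-27 kg·m/s

The uncertainty principle implies that measuring position disturbs momentum:
ΔxΔp ≥ ℏ/2

When we measure position with precision Δx, we necessarily introduce a momentum uncertainty:
Δp ≥ ℏ/(2Δx)
Δp_min = (1.055e-34 J·s) / (2 × 6.750e-09 m)
Δp_min = 7.812e-27 kg·m/s

The more precisely we measure position, the greater the momentum disturbance.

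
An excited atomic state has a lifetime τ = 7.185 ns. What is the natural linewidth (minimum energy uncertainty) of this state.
45.805 neV

Using the energy-time uncertainty principle:
ΔEΔt ≥ ℏ/2

The lifetime τ represents the time uncertainty Δt.
The natural linewidth (minimum energy uncertainty) is:

ΔE = ℏ/(2τ)
ΔE = (1.055e-34 J·s) / (2 × 7.185e-09 s)
ΔE = 7.339e-27 J = 45.805 neV

This natural linewidth limits the precision of spectroscopic measurements.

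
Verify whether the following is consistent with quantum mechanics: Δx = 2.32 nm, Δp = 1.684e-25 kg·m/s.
Yes, it satisfies the uncertainty principle.

Calculate the product ΔxΔp:
ΔxΔp = (2.320e-09 m) × (1.684e-25 kg·m/s)
ΔxΔp = 3.907e-34 J·s

Compare to the minimum allowed value ℏ/2:
ℏ/2 = 5.273e-35 J·s

Since ΔxΔp = 3.907e-34 J·s ≥ 5.273e-35 J·s = ℏ/2,
the measurement satisfies the uncertainty principle.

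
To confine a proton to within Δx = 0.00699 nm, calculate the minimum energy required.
106.170 meV

Localizing a particle requires giving it sufficient momentum uncertainty:

1. From uncertainty principle: Δp ≥ ℏ/(2Δx)
   Δp_min = (1.055e-34 J·s) / (2 × 6.990e-12 m)
   Δp_min = 7.543e-24 kg·m/s

2. This momentum uncertainty corresponds to kinetic energy:
   KE ≈ (Δp)²/(2m) = (7.543e-24)²/(2 × 1.673e-27 kg)
   KE = 1.701e-20 J = 106.170 meV

Tighter localization requires more energy.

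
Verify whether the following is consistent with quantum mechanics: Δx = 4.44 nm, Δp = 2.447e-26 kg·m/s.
Yes, it satisfies the uncertainty principle.

Calculate the product ΔxΔp:
ΔxΔp = (4.440e-09 m) × (2.447e-26 kg·m/s)
ΔxΔp = 1.086e-34 J·s

Compare to the minimum allowed value ℏ/2:
ℏ/2 = 5.273e-35 J·s

Since ΔxΔp = 1.086e-34 J·s ≥ 5.273e-35 J·s = ℏ/2,
the measurement satisfies the uncertainty principle.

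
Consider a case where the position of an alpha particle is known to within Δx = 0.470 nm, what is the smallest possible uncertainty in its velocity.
16.884 m/s

Using the Heisenberg uncertainty principle and Δp = mΔv:
ΔxΔp ≥ ℏ/2
Δx(mΔv) ≥ ℏ/2

The minimum uncertainty in velocity is:
Δv_min = ℏ/(2mΔx)
Δv_min = (1.055e-34 J·s) / (2 × 6.645e-27 kg × 4.700e-10 m)
Δv_min = 1.688e+01 m/s = 16.884 m/s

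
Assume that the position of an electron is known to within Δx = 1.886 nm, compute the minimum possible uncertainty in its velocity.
30.691 km/s

Using the Heisenberg uncertainty principle and Δp = mΔv:
ΔxΔp ≥ ℏ/2
Δx(mΔv) ≥ ℏ/2

The minimum uncertainty in velocity is:
Δv_min = ℏ/(2mΔx)
Δv_min = (1.055e-34 J·s) / (2 × 9.109e-31 kg × 1.886e-09 m)
Δv_min = 3.069e+04 m/s = 30.691 km/s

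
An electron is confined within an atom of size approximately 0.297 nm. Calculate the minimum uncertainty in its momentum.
1.775 × 10^-25 kg·m/s

Using the Heisenberg uncertainty principle:
ΔxΔp ≥ ℏ/2

With Δx ≈ L = 2.970e-10 m (the confinement size):
Δp_min = ℏ/(2Δx)
Δp_min = (1.055e-34 J·s) / (2 × 2.970e-10 m)
Δp_min = 1.775e-25 kg·m/s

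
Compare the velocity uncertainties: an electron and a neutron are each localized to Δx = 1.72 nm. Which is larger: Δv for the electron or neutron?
The electron has the larger minimum velocity uncertainty, by a ratio of 1838.7.

For both particles, Δp_min = ℏ/(2Δx) = 3.066e-26 kg·m/s (same for both).

The velocity uncertainty is Δv = Δp/m:
- electron: Δv = 3.066e-26 / 9.109e-31 = 3.365e+04 m/s = 33.653 km/s
- neutron: Δv = 3.066e-26 / 1.675e-27 = 1.830e+01 m/s = 18.303 m/s

Ratio: 3.365e+04 / 1.830e+01 = 1838.7

The lighter particle has larger velocity uncertainty because Δv ∝ 1/m.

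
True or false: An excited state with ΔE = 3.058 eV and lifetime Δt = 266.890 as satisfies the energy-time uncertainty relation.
Yes, it satisfies the uncertainty relation.

Calculate the product ΔEΔt:
ΔE = 3.058 eV = 4.899e-19 J
ΔEΔt = (4.899e-19 J) × (2.669e-16 s)
ΔEΔt = 1.308e-34 J·s

Compare to the minimum allowed value ℏ/2:
ℏ/2 = 5.273e-35 J·s

Since ΔEΔt = 1.308e-34 J·s ≥ 5.273e-35 J·s = ℏ/2,
this satisfies the uncertainty relation.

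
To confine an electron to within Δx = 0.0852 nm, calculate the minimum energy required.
1.312 eV

Localizing a particle requires giving it sufficient momentum uncertainty:

1. From uncertainty principle: Δp ≥ ℏ/(2Δx)
   Δp_min = (1.055e-34 J·s) / (2 × 8.520e-11 m)
   Δp_min = 6.189e-25 kg·m/s

2. This momentum uncertainty corresponds to kinetic energy:
   KE ≈ (Δp)²/(2m) = (6.189e-25)²/(2 × 9.109e-31 kg)
   KE = 2.102e-19 J = 1.312 eV

Tighter localization requires more energy.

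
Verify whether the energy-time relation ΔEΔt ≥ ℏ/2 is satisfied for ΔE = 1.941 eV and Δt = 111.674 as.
No, it violates the uncertainty relation.

Calculate the product ΔEΔt:
ΔE = 1.941 eV = 3.110e-19 J
ΔEΔt = (3.110e-19 J) × (1.117e-16 s)
ΔEΔt = 3.473e-35 J·s

Compare to the minimum allowed value ℏ/2:
ℏ/2 = 5.273e-35 J·s

Since ΔEΔt = 3.473e-35 J·s < 5.273e-35 J·s = ℏ/2,
this violates the uncertainty relation.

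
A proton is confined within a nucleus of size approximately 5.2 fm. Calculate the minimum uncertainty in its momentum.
1.014 × 10^-20 kg·m/s

Using the Heisenberg uncertainty principle:
ΔxΔp ≥ ℏ/2

With Δx ≈ L = 5.200e-15 m (the confinement size):
Δp_min = ℏ/(2Δx)
Δp_min = (1.055e-34 J·s) / (2 × 5.200e-15 m)
Δp_min = 1.014e-20 kg·m/s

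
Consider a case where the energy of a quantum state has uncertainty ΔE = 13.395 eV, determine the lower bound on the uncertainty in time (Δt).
24.569 as

Using the energy-time uncertainty principle:
ΔEΔt ≥ ℏ/2

The minimum uncertainty in time is:
Δt_min = ℏ/(2ΔE)
Δt_min = (1.055e-34 J·s) / (2 × 2.146e-18 J)
Δt_min = 2.457e-17 s = 24.569 as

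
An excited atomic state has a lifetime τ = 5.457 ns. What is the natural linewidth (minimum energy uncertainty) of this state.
60.309 neV

Using the energy-time uncertainty principle:
ΔEΔt ≥ ℏ/2

The lifetime τ represents the time uncertainty Δt.
The natural linewidth (minimum energy uncertainty) is:

ΔE = ℏ/(2τ)
ΔE = (1.055e-34 J·s) / (2 × 5.457e-09 s)
ΔE = 9.663e-27 J = 60.309 neV

This natural linewidth limits the precision of spectroscopic measurements.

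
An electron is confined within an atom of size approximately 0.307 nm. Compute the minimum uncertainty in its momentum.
1.718 × 10^-25 kg·m/s

Using the Heisenberg uncertainty principle:
ΔxΔp ≥ ℏ/2

With Δx ≈ L = 3.070e-10 m (the confinement size):
Δp_min = ℏ/(2Δx)
Δp_min = (1.055e-34 J·s) / (2 × 3.070e-10 m)
Δp_min = 1.718e-25 kg·m/s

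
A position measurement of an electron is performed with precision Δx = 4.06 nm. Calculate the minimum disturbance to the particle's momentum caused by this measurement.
1.299 × 10^-26 kg·m/s

The uncertainty principle implies that measuring position disturbs momentum:
ΔxΔp ≥ ℏ/2

When we measure position with precision Δx, we necessarily introduce a momentum uncertainty:
Δp ≥ ℏ/(2Δx)
Δp_min = (1.055e-34 J·s) / (2 × 4.060e-09 m)
Δp_min = 1.299e-26 kg·m/s

The more precisely we measure position, the greater the momentum disturbance.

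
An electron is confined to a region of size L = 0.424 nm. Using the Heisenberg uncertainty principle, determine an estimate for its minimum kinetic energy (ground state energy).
52.982 meV

Using the uncertainty principle to estimate ground state energy:

1. The position uncertainty is approximately the confinement size:
   Δx ≈ L = 4.240e-10 m

2. From ΔxΔp ≥ ℏ/2, the minimum momentum uncertainty is:
   Δp ≈ ℏ/(2L) = 1.244e-25 kg·m/s

3. The kinetic energy is approximately:
   KE ≈ (Δp)²/(2m) = (1.244e-25)²/(2 × 9.109e-31 kg)
   KE ≈ 8.489e-21 J = 52.982 meV

This is an order-of-magnitude estimate of the ground state energy.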